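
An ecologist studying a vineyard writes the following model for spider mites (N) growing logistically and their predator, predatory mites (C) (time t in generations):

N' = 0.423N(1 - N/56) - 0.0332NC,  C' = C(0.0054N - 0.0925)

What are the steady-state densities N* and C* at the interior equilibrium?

From dC/dt = 0 with C > 0: 0.0054N* = 0.0925, so N* = 17.1.
Substitute into dN/dt = 0: 0.423(1 - 17.1/56) = 0.0332C*.
The bracket is 0.694, giving C* = 0.294/0.0332 = 8.84.

N* ≈ 17.1, C* ≈ 8.84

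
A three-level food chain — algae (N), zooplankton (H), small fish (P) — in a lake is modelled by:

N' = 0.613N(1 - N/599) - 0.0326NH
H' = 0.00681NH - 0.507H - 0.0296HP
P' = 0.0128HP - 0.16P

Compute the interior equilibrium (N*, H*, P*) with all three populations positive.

From dP/dt = 0: 0.0128H* = 0.16, so H* = 12.5.
From dN/dt = 0: 0.613(1 - N*/599) = 0.0326·12.5, giving N* = 599·(1 - 0.665) = 201.
From dH/dt = 0: 0.00681·201 - 0.507 = 0.0296P*, so P* = 0.86/0.0296 = 29.1.

N* ≈ 201, H* ≈ 12.5, P* ≈ 29.1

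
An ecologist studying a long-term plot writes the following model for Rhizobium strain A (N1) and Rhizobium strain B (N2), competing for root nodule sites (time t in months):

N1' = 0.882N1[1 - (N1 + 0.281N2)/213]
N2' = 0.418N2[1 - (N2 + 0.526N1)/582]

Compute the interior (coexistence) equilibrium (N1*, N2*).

Setting both brackets to zero gives the nullclines N1 + 0.281N2 = 213 and 0.526N1 + N2 = 582.
Substituting N2 = 582 - 0.526N1 into the first: N1(1 - 0.281·0.526) = 213 - 0.281·582.
So N1* = 49.5/0.852 = 58, and then N2* = 582 - 0.526·58 = 551.

N1* ≈ 58, N2* ≈ 551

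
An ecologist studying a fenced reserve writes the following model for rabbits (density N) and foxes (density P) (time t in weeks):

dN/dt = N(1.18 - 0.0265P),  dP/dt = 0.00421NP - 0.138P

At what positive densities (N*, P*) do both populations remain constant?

Set dP/dt = 0 with P > 0: 0.00421N - 0.138 = 0, so N* = 0.138/0.00421 = 32.8.
Set dN/dt = 0 with N > 0: 1.18 - 0.0265P = 0, so P* = 1.18/0.0265 = 44.5.

N* ≈ 32.8, P* ≈ 44.5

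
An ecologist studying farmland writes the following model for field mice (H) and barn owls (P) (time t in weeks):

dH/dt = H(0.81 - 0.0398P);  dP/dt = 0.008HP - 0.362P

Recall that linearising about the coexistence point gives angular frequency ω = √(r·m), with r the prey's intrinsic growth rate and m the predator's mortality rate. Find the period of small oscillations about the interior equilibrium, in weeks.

T ≈ 11.6 weeks

Here r = 0.81 and m = 0.362, so r·m = 0.293.
ω = √0.293 = 0.541 per week, hence T = 2π/ω ≈ 11.6 weeks.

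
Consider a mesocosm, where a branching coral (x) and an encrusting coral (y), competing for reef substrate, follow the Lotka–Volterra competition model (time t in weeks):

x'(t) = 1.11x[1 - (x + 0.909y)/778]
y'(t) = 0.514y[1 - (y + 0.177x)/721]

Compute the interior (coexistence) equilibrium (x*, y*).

Setting both brackets to zero gives the nullclines x + 0.909y = 778 and 0.177x + y = 721.
Substituting y = 721 - 0.177x into the first: x(1 - 0.909·0.177) = 778 - 0.909·721.
So x* = 123/0.839 = 146, and then y* = 721 - 0.177·146 = 695.

x* ≈ 146, y* ≈ 695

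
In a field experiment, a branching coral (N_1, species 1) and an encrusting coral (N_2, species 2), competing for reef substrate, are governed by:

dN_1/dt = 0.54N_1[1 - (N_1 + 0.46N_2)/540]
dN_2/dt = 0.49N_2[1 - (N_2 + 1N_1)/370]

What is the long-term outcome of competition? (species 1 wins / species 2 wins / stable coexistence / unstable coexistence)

Compare the nullcline intercepts: K1/α12 = 540/0.46 = 1170 > K2 = 370; K2/α21 = 370/1 = 370 < K1 = 540.
Since the inequalities point opposite ways, species 1 can invade but species 2 cannot.

species 1 excludes species 2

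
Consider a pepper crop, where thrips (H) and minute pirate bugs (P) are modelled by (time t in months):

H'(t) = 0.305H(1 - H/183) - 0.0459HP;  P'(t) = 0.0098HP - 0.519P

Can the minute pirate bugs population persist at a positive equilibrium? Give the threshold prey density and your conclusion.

Threshold H = 53; K > 53, so yes, the predator persists.

The predator equation gives dP/dt > 0 only when H > 0.519/0.0098 = 53.
Without the predator, H → K = 183. Since 183 > 53, the predator can invade and persist.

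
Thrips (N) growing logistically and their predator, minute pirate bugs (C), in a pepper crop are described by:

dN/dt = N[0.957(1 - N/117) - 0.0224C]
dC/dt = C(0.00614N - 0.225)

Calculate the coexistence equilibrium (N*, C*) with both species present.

From dC/dt = 0 with C > 0: 0.00614N* = 0.225, so N* = 36.6.
Substitute into dN/dt = 0: 0.957(1 - 36.6/117) = 0.0224C*.
The bracket is 0.687, giving C* = 0.657/0.0224 = 29.3.

N* ≈ 36.6, C* ≈ 29.3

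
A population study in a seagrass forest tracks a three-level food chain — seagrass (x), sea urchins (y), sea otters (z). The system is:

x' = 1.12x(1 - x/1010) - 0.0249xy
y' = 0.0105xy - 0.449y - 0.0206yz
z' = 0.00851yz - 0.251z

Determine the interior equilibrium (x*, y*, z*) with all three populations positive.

From dz/dt = 0: 0.00851y* = 0.251, so y* = 29.5.
From dx/dt = 0: 1.12(1 - x*/1010) = 0.0249·29.5, giving x* = 1010·(1 - 0.656) = 348.
From dy/dt = 0: 0.0105·348 - 0.449 = 0.0206z*, so z* = 3.2/0.0206 = 155.

x* ≈ 348, y* ≈ 29.5, z* ≈ 155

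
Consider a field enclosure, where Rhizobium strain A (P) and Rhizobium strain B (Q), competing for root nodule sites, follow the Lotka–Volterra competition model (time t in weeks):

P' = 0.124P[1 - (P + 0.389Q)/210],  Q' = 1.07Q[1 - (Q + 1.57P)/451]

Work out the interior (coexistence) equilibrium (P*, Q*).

Setting both brackets to zero gives the nullclines P + 0.389Q = 210 and 1.57P + Q = 451.
Substituting Q = 451 - 1.57P into the first: P(1 - 0.389·1.57) = 210 - 0.389·451.
So P* = 34.6/0.389 = 88.8, and then Q* = 451 - 1.57·88.8 = 312.

P* ≈ 88.8, Q* ≈ 312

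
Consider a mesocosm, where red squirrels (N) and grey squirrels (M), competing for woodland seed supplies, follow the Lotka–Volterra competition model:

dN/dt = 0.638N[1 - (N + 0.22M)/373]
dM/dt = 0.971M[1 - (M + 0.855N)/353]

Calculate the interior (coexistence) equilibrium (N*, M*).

N* ≈ 364, M* ≈ 42

Setting both brackets to zero gives the nullclines N + 0.22M = 373 and 0.855N + M = 353.
Substituting M = 353 - 0.855N into the first: N(1 - 0.22·0.855) = 373 - 0.22·353.
So N* = 295/0.812 = 364, and then M* = 353 - 0.855·364 = 42.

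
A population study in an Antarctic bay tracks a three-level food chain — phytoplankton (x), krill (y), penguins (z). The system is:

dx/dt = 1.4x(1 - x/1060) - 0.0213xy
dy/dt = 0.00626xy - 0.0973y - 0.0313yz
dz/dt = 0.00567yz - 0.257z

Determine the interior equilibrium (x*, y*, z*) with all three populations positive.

From dz/dt = 0: 0.00567y* = 0.257, so y* = 45.3.
From dx/dt = 0: 1.4(1 - x*/1060) = 0.0213·45.3, giving x* = 1060·(1 - 0.69) = 329.
From dy/dt = 0: 0.00626·329 - 0.0973 = 0.0313z*, so z* = 1.96/0.0313 = 62.7.

x* ≈ 329, y* ≈ 45.3, z* ≈ 62.7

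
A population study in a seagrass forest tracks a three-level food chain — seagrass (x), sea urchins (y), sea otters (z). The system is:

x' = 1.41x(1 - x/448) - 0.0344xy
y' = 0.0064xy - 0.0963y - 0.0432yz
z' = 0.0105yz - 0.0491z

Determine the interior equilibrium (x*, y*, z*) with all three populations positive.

From dz/dt = 0: 0.0105y* = 0.0491, so y* = 4.68.
From dx/dt = 0: 1.41(1 - x*/448) = 0.0344·4.68, giving x* = 448·(1 - 0.114) = 397.
From dy/dt = 0: 0.0064·397 - 0.0963 = 0.0432z*, so z* = 2.44/0.0432 = 56.6.

x* ≈ 397, y* ≈ 4.68, z* ≈ 56.6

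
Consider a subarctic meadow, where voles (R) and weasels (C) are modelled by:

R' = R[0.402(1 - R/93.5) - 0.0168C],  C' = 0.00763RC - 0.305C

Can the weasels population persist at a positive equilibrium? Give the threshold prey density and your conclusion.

Threshold R = 40; K > 40, so yes, the predator persists.

The predator equation gives dC/dt > 0 only when R > 0.305/0.00763 = 40.
Without the predator, R → K = 93.5. Since 93.5 > 40, the predator can invade and persist.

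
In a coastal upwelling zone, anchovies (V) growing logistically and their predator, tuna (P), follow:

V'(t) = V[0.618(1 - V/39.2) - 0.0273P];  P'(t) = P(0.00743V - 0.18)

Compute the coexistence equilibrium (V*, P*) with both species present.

From dP/dt = 0 with P > 0: 0.00743V* = 0.18, so V* = 24.2.
Substitute into dV/dt = 0: 0.618(1 - 24.2/39.2) = 0.0273P*.
The bracket is 0.382, giving P* = 0.236/0.0273 = 8.65.

V* ≈ 24.2, P* ≈ 8.65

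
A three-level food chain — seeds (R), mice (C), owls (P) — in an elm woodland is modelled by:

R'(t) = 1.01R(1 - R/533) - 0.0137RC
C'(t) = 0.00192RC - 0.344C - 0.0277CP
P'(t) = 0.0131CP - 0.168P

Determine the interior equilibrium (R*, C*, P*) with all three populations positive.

From dP/dt = 0: 0.0131C* = 0.168, so C* = 12.8.
From dR/dt = 0: 1.01(1 - R*/533) = 0.0137·12.8, giving R* = 533·(1 - 0.174) = 440.
From dC/dt = 0: 0.00192·440 - 0.344 = 0.0277P*, so P* = 0.501/0.0277 = 18.1.

R* ≈ 440, C* ≈ 12.8, P* ≈ 18.1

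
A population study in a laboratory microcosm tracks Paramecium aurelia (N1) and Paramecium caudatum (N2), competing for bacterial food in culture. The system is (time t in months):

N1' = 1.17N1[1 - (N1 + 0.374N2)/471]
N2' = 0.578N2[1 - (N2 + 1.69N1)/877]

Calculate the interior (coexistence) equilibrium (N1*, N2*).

Setting both brackets to zero gives the nullclines N1 + 0.374N2 = 471 and 1.69N1 + N2 = 877.
Substituting N2 = 877 - 1.69N1 into the first: N1(1 - 0.374·1.69) = 471 - 0.374·877.
So N1* = 143/0.368 = 389, and then N2* = 877 - 1.69·389 = 220.

N1* ≈ 389, N2* ≈ 220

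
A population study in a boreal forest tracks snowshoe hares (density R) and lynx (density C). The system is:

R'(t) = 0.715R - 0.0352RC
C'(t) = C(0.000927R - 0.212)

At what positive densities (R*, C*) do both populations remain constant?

R* ≈ 229, C* ≈ 20.3

Set dC/dt = 0 with C > 0: 0.000927R - 0.212 = 0, so R* = 0.212/0.000927 = 229.
Set dR/dt = 0 with R > 0: 0.715 - 0.0352C = 0, so C* = 0.715/0.0352 = 20.3.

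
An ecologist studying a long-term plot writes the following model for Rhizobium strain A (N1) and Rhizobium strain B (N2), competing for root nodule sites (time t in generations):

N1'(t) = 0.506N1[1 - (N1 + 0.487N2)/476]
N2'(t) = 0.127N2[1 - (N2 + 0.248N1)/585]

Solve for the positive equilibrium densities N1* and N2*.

N1* ≈ 217, N2* ≈ 531

Setting both brackets to zero gives the nullclines N1 + 0.487N2 = 476 and 0.248N1 + N2 = 585.
Substituting N2 = 585 - 0.248N1 into the first: N1(1 - 0.487·0.248) = 476 - 0.487·585.
So N1* = 191/0.879 = 217, and then N2* = 585 - 0.248·217 = 531.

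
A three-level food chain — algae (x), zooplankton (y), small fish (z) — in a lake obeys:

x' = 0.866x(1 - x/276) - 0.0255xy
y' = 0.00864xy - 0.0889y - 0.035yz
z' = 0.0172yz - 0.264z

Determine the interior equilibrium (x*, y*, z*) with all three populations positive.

x* ≈ 151, y* ≈ 15.3, z* ≈ 34.8

From dz/dt = 0: 0.0172y* = 0.264, so y* = 15.3.
From dx/dt = 0: 0.866(1 - x*/276) = 0.0255·15.3, giving x* = 276·(1 - 0.452) = 151.
From dy/dt = 0: 0.00864·151 - 0.0889 = 0.035z*, so z* = 1.22/0.035 = 34.8.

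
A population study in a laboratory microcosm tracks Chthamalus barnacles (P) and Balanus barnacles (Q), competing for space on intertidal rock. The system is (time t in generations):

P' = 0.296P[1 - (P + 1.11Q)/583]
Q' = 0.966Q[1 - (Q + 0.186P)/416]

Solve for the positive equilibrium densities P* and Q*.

P* ≈ 153, Q* ≈ 388

Setting both brackets to zero gives the nullclines P + 1.11Q = 583 and 0.186P + Q = 416.
Substituting Q = 416 - 0.186P into the first: P(1 - 1.11·0.186) = 583 - 1.11·416.
So P* = 121/0.794 = 153, and then Q* = 416 - 0.186·153 = 388.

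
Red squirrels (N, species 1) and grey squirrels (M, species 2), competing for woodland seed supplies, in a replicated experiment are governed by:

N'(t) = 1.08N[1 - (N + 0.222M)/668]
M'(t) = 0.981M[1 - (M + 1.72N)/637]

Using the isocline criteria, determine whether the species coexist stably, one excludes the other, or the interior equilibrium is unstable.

Compare the nullcline intercepts: K1/α12 = 668/0.222 = 3010 > K2 = 637; K2/α21 = 637/1.72 = 370 < K1 = 668.
Since the inequalities point opposite ways, species 1 can invade but species 2 cannot.

species 1 excludes species 2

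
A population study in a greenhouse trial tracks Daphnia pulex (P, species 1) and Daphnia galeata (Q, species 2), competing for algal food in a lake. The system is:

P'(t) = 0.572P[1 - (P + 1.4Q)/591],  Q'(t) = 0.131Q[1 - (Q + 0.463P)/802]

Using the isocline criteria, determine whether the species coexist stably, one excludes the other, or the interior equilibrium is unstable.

Compare the nullcline intercepts: K1/α12 = 591/1.4 = 422 < K2 = 802; K2/α21 = 802/0.463 = 1730 > K1 = 591.
Since the inequalities point opposite ways, species 2 can invade but species 1 cannot.

species 2 excludes species 1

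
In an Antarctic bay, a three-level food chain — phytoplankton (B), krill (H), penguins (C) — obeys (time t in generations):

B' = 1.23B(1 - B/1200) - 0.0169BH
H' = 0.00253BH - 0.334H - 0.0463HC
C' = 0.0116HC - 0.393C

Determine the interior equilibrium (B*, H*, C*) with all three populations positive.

B* ≈ 641, H* ≈ 33.9, C* ≈ 27.8

From dC/dt = 0: 0.0116H* = 0.393, so H* = 33.9.
From dB/dt = 0: 1.23(1 - B*/1200) = 0.0169·33.9, giving B* = 1200·(1 - 0.465) = 641.
From dH/dt = 0: 0.00253·641 - 0.334 = 0.0463C*, so C* = 1.29/0.0463 = 27.8.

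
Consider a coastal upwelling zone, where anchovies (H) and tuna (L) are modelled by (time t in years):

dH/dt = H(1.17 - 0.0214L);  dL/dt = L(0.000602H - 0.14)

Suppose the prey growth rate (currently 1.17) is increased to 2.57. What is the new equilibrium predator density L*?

At the interior fixed point, setting dH/dt = 0 with H > 0 fixes L* = (prey growth rate)/(HL coefficient) — independent of the other coefficients.
With the change, L* = 2.57/0.0214 = 120; it rises from 54.7.

L* ≈ 120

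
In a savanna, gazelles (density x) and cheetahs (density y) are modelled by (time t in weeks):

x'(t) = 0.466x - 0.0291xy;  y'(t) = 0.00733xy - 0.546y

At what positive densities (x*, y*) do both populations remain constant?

Set dy/dt = 0 with y > 0: 0.00733x - 0.546 = 0, so x* = 0.546/0.00733 = 74.5.
Set dx/dt = 0 with x > 0: 0.466 - 0.0291y = 0, so y* = 0.466/0.0291 = 16.

x* ≈ 74.5, y* ≈ 16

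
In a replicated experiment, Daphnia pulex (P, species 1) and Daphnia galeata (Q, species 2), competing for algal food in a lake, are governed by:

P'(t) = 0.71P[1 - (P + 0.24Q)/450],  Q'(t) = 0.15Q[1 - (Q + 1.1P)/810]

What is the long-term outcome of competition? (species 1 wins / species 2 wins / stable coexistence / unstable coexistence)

Compare the nullcline intercepts: K1/α12 = 450/0.24 = 1880 > K2 = 810; K2/α21 = 810/1.1 = 736 > K1 = 450.
Since both inequalities hold, each species can invade when rare, so the interior equilibrium is stable.

stable coexistence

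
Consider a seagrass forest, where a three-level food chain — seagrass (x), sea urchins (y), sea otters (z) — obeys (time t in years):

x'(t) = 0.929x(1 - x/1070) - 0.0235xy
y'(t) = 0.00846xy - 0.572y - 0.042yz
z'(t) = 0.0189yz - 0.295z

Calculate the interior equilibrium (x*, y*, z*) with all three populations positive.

x* ≈ 648, y* ≈ 15.6, z* ≈ 117

From dz/dt = 0: 0.0189y* = 0.295, so y* = 15.6.
From dx/dt = 0: 0.929(1 - x*/1070) = 0.0235·15.6, giving x* = 1070·(1 - 0.395) = 648.
From dy/dt = 0: 0.00846·648 - 0.572 = 0.042z*, so z* = 4.91/0.042 = 117.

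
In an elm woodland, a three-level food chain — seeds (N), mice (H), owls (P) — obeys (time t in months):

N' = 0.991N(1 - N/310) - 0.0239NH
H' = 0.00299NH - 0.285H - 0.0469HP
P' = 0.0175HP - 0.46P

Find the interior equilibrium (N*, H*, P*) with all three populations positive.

N* ≈ 113, H* ≈ 26.3, P* ≈ 1.16

From dP/dt = 0: 0.0175H* = 0.46, so H* = 26.3.
From dN/dt = 0: 0.991(1 - N*/310) = 0.0239·26.3, giving N* = 310·(1 - 0.634) = 113.
From dH/dt = 0: 0.00299·113 - 0.285 = 0.0469P*, so P* = 0.0543/0.0469 = 1.16.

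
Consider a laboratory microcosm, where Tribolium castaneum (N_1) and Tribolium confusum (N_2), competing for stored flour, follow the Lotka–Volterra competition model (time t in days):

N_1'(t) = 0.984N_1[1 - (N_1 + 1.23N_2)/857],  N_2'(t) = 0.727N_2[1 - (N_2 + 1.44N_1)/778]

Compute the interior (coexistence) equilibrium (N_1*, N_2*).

N_1* ≈ 130, N_2* ≈ 591

Setting both brackets to zero gives the nullclines N_1 + 1.23N_2 = 857 and 1.44N_1 + N_2 = 778.
Substituting N_2 = 778 - 1.44N_1 into the first: N_1(1 - 1.23·1.44) = 857 - 1.23·778.
So N_1* = -99.9/-0.771 = 130, and then N_2* = 778 - 1.44·130 = 591.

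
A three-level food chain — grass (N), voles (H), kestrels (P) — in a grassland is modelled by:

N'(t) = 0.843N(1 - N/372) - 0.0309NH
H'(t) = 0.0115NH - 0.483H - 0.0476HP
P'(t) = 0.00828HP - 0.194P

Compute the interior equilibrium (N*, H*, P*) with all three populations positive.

N* ≈ 52.5, H* ≈ 23.4, P* ≈ 2.54

From dP/dt = 0: 0.00828H* = 0.194, so H* = 23.4.
From dN/dt = 0: 0.843(1 - N*/372) = 0.0309·23.4, giving N* = 372·(1 - 0.859) = 52.5.
From dH/dt = 0: 0.0115·52.5 - 0.483 = 0.0476P*, so P* = 0.121/0.0476 = 2.54.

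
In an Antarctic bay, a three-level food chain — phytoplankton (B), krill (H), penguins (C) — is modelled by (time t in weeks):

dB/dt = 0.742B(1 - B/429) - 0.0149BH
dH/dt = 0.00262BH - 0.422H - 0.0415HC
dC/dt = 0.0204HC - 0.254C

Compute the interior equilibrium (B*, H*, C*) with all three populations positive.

B* ≈ 322, H* ≈ 12.5, C* ≈ 10.1

From dC/dt = 0: 0.0204H* = 0.254, so H* = 12.5.
From dB/dt = 0: 0.742(1 - B*/429) = 0.0149·12.5, giving B* = 429·(1 - 0.25) = 322.
From dH/dt = 0: 0.00262·322 - 0.422 = 0.0415C*, so C* = 0.421/0.0415 = 10.1.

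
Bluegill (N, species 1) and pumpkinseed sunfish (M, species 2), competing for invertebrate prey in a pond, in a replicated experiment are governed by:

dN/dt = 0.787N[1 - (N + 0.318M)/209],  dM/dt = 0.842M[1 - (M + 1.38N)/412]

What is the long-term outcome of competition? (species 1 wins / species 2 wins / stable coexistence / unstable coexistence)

stable coexistence

Compare the nullcline intercepts: K1/α12 = 209/0.318 = 657 > K2 = 412; K2/α21 = 412/1.38 = 299 > K1 = 209.
Since both inequalities hold, each species can invade when rare, so the interior equilibrium is stable.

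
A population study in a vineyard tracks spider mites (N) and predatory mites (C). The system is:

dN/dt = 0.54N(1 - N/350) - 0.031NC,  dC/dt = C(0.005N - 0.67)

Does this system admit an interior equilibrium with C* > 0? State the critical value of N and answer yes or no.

Threshold N = 134; K > 134, so yes, the predator persists.

The predator equation gives dC/dt > 0 only when N > 0.67/0.005 = 134.
Without the predator, N → K = 350. Since 350 > 134, the predator can invade and persist.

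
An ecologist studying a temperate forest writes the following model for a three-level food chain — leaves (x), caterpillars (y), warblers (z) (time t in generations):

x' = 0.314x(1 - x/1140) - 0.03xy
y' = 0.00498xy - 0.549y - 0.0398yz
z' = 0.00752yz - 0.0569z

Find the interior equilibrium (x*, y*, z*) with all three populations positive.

From dz/dt = 0: 0.00752y* = 0.0569, so y* = 7.57.
From dx/dt = 0: 0.314(1 - x*/1140) = 0.03·7.57, giving x* = 1140·(1 - 0.723) = 316.
From dy/dt = 0: 0.00498·316 - 0.549 = 0.0398z*, so z* = 1.02/0.0398 = 25.7.

x* ≈ 316, y* ≈ 7.57, z* ≈ 25.7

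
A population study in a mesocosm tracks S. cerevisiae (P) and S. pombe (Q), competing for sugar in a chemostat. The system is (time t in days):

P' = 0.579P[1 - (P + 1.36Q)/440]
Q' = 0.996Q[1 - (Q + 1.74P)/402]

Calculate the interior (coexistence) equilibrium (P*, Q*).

Setting both brackets to zero gives the nullclines P + 1.36Q = 440 and 1.74P + Q = 402.
Substituting Q = 402 - 1.74P into the first: P(1 - 1.36·1.74) = 440 - 1.36·402.
So P* = -107/-1.37 = 78.1, and then Q* = 402 - 1.74·78.1 = 266.

P* ≈ 78.1, Q* ≈ 266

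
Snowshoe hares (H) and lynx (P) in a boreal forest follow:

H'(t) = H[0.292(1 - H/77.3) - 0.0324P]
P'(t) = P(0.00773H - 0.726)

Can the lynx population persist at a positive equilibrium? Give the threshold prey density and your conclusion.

The predator equation gives dP/dt > 0 only when H > 0.726/0.00773 = 93.9.
Without the predator, H → K = 77.3. Since 77.3 < 93.9, the predator cannot invade.

Threshold H = 93.9; K < 93.9, so no, the predator goes extinct.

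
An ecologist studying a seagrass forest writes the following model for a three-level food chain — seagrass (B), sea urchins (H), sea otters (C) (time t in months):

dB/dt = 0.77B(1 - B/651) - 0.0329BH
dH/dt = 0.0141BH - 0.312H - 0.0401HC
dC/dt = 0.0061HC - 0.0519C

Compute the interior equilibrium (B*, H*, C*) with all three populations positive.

From dC/dt = 0: 0.0061H* = 0.0519, so H* = 8.51.
From dB/dt = 0: 0.77(1 - B*/651) = 0.0329·8.51, giving B* = 651·(1 - 0.364) = 414.
From dH/dt = 0: 0.0141·414 - 0.312 = 0.0401C*, so C* = 5.53/0.0401 = 138.

B* ≈ 414, H* ≈ 8.51, C* ≈ 138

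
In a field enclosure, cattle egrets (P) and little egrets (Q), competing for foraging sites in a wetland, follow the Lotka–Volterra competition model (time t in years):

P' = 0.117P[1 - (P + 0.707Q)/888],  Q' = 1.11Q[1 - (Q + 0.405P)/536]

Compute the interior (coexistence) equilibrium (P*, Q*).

P* ≈ 713, Q* ≈ 247

Setting both brackets to zero gives the nullclines P + 0.707Q = 888 and 0.405P + Q = 536.
Substituting Q = 536 - 0.405P into the first: P(1 - 0.707·0.405) = 888 - 0.707·536.
So P* = 509/0.714 = 713, and then Q* = 536 - 0.405·713 = 247.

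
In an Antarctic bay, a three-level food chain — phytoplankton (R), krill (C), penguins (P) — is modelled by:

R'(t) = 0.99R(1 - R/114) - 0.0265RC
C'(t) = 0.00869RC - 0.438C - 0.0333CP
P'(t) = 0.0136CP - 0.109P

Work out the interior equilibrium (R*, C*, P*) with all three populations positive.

From dP/dt = 0: 0.0136C* = 0.109, so C* = 8.01.
From dR/dt = 0: 0.99(1 - R*/114) = 0.0265·8.01, giving R* = 114·(1 - 0.215) = 89.5.
From dC/dt = 0: 0.00869·89.5 - 0.438 = 0.0333P*, so P* = 0.34/0.0333 = 10.2.

R* ≈ 89.5, C* ≈ 8.01, P* ≈ 10.2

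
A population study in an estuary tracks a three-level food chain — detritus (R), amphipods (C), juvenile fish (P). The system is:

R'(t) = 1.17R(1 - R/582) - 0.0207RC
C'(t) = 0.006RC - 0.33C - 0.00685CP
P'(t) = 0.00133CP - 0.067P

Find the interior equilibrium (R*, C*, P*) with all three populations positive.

From dP/dt = 0: 0.00133C* = 0.067, so C* = 50.4.
From dR/dt = 0: 1.17(1 - R*/582) = 0.0207·50.4, giving R* = 582·(1 - 0.891) = 63.3.
From dC/dt = 0: 0.006·63.3 - 0.33 = 0.00685P*, so P* = 0.0497/0.00685 = 7.26.

R* ≈ 63.3, C* ≈ 50.4, P* ≈ 7.26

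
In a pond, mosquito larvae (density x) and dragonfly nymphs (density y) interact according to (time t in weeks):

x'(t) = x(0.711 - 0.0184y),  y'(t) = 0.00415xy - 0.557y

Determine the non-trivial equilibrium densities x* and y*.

x* ≈ 134, y* ≈ 38.6

Set dy/dt = 0 with y > 0: 0.00415x - 0.557 = 0, so x* = 0.557/0.00415 = 134.
Set dx/dt = 0 with x > 0: 0.711 - 0.0184y = 0, so y* = 0.711/0.0184 = 38.6.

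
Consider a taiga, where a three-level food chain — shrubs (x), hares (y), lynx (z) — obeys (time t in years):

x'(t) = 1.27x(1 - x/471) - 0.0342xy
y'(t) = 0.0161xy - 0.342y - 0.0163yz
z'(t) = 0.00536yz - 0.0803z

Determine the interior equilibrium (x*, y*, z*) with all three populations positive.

From dz/dt = 0: 0.00536y* = 0.0803, so y* = 15.
From dx/dt = 0: 1.27(1 - x*/471) = 0.0342·15, giving x* = 471·(1 - 0.403) = 281.
From dy/dt = 0: 0.0161·281 - 0.342 = 0.0163z*, so z* = 4.18/0.0163 = 257.

x* ≈ 281, y* ≈ 15, z* ≈ 257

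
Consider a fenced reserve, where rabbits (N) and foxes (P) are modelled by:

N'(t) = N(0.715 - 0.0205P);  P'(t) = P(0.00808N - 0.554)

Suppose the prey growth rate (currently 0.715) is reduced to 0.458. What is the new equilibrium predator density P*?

P* ≈ 22.3

At the interior fixed point, setting dN/dt = 0 with N > 0 fixes P* = (prey growth rate)/(NP coefficient) — independent of the other coefficients.
With the change, P* = 0.458/0.0205 = 22.3; it falls from 34.9.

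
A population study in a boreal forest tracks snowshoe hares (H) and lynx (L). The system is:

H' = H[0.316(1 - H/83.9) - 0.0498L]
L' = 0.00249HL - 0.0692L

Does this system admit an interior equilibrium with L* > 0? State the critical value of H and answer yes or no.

The predator equation gives dL/dt > 0 only when H > 0.0692/0.00249 = 27.8.
Without the predator, H → K = 83.9. Since 83.9 > 27.8, the predator can invade and persist.

Threshold H = 27.8; K > 27.8, so yes, the predator persists.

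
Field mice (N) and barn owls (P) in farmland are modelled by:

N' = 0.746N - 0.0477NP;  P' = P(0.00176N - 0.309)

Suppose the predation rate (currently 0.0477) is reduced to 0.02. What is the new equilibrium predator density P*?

At the interior fixed point, setting dN/dt = 0 with N > 0 fixes P* = (prey growth rate)/(NP coefficient) — independent of the other coefficients.
With the change, P* = 0.746/0.02 = 37.3; it rises from 15.6.

P* ≈ 37.3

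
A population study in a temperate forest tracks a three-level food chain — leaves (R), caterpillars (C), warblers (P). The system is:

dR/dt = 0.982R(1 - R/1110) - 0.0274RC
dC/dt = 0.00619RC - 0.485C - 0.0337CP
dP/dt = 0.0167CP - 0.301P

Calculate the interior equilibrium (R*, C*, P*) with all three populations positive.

From dP/dt = 0: 0.0167C* = 0.301, so C* = 18.
From dR/dt = 0: 0.982(1 - R*/1110) = 0.0274·18, giving R* = 1110·(1 - 0.503) = 552.
From dC/dt = 0: 0.00619·552 - 0.485 = 0.0337P*, so P* = 2.93/0.0337 = 87.

R* ≈ 552, C* ≈ 18, P* ≈ 87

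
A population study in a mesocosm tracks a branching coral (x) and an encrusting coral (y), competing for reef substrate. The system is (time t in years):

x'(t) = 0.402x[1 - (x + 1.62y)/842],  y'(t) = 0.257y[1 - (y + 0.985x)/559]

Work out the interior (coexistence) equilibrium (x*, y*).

Setting both brackets to zero gives the nullclines x + 1.62y = 842 and 0.985x + y = 559.
Substituting y = 559 - 0.985x into the first: x(1 - 1.62·0.985) = 842 - 1.62·559.
So x* = -63.6/-0.596 = 107, and then y* = 559 - 0.985·107 = 454.

x* ≈ 107, y* ≈ 454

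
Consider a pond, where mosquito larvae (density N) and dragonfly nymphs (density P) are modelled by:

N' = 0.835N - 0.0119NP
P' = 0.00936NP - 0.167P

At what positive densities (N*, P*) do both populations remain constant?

Set dP/dt = 0 with P > 0: 0.00936N - 0.167 = 0, so N* = 0.167/0.00936 = 17.8.
Set dN/dt = 0 with N > 0: 0.835 - 0.0119P = 0, so P* = 0.835/0.0119 = 70.2.

N* ≈ 17.8, P* ≈ 70.2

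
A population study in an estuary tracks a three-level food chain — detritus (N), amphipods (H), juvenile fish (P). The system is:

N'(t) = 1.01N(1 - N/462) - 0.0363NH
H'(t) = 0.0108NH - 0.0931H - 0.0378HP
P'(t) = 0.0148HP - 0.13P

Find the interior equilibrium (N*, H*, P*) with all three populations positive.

From dP/dt = 0: 0.0148H* = 0.13, so H* = 8.78.
From dN/dt = 0: 1.01(1 - N*/462) = 0.0363·8.78, giving N* = 462·(1 - 0.316) = 316.
From dH/dt = 0: 0.0108·316 - 0.0931 = 0.0378P*, so P* = 3.32/0.0378 = 87.9.

N* ≈ 316, H* ≈ 8.78, P* ≈ 87.9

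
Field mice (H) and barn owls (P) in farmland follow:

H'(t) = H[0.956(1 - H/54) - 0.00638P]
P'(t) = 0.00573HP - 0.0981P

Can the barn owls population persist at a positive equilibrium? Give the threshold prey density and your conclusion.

The predator equation gives dP/dt > 0 only when H > 0.0981/0.00573 = 17.1.
Without the predator, H → K = 54. Since 54 > 17.1, the predator can invade and persist.

Threshold H = 17.1; K > 17.1, so yes, the predator persists.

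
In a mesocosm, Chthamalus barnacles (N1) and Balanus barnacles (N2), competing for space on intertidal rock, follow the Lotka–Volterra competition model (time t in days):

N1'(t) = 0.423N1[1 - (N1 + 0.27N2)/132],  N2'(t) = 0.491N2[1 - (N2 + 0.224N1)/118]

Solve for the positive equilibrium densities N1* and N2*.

Setting both brackets to zero gives the nullclines N1 + 0.27N2 = 132 and 0.224N1 + N2 = 118.
Substituting N2 = 118 - 0.224N1 into the first: N1(1 - 0.27·0.224) = 132 - 0.27·118.
So N1* = 100/0.94 = 107, and then N2* = 118 - 0.224·107 = 94.1.

N1* ≈ 107, N2* ≈ 94.1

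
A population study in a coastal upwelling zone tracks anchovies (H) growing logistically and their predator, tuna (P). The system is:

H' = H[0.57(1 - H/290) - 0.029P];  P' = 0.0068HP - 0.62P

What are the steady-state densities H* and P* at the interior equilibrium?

H* ≈ 91.2, P* ≈ 13.5

From dP/dt = 0 with P > 0: 0.0068H* = 0.62, so H* = 91.2.
Substitute into dH/dt = 0: 0.57(1 - 91.2/290) = 0.029P*.
The bracket is 0.686, giving P* = 0.391/0.029 = 13.5.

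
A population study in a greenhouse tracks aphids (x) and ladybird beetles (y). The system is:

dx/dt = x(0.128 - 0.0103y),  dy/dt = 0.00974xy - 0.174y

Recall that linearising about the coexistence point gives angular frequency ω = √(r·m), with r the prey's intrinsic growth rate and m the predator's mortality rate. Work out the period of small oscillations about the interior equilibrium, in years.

Here r = 0.128 and m = 0.174, so r·m = 0.0223.
ω = √0.0223 = 0.149 per year, hence T = 2π/ω ≈ 42.1 years.

T ≈ 42.1 years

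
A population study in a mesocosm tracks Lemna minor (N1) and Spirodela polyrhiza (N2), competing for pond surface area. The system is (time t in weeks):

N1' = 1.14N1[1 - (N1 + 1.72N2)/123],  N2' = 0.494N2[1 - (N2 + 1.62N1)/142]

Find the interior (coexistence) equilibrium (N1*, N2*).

Setting both brackets to zero gives the nullclines N1 + 1.72N2 = 123 and 1.62N1 + N2 = 142.
Substituting N2 = 142 - 1.62N1 into the first: N1(1 - 1.72·1.62) = 123 - 1.72·142.
So N1* = -121/-1.79 = 67.9, and then N2* = 142 - 1.62·67.9 = 32.1.

N1* ≈ 67.9, N2* ≈ 32.1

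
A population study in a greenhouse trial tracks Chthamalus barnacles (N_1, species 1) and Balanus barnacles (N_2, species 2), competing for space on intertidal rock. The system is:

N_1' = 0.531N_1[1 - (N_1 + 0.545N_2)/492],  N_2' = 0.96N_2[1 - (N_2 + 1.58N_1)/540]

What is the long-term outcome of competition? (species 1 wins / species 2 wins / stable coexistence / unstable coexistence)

species 1 excludes species 2

Compare the nullcline intercepts: K1/α12 = 492/0.545 = 903 > K2 = 540; K2/α21 = 540/1.58 = 342 < K1 = 492.
Since the inequalities point opposite ways, species 1 can invade but species 2 cannot.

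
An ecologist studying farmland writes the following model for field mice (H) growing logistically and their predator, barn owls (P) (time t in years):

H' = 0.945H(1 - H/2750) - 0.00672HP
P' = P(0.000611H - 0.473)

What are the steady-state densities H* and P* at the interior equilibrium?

From dP/dt = 0 with P > 0: 0.000611H* = 0.473, so H* = 774.
Substitute into dH/dt = 0: 0.945(1 - 774/2750) = 0.00672P*.
The bracket is 0.718, giving P* = 0.679/0.00672 = 101.

H* ≈ 774, P* ≈ 101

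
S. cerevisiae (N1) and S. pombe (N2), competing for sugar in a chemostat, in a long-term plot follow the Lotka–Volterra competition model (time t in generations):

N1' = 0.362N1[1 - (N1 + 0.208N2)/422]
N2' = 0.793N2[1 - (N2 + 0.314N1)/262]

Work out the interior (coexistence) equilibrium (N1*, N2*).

Setting both brackets to zero gives the nullclines N1 + 0.208N2 = 422 and 0.314N1 + N2 = 262.
Substituting N2 = 262 - 0.314N1 into the first: N1(1 - 0.208·0.314) = 422 - 0.208·262.
So N1* = 368/0.935 = 393, and then N2* = 262 - 0.314·393 = 139.

N1* ≈ 393, N2* ≈ 139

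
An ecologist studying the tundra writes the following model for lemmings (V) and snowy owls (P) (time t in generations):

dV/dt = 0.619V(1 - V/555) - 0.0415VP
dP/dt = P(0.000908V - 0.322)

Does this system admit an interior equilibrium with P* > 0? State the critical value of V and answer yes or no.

Threshold V = 355; K > 355, so yes, the predator persists.

The predator equation gives dP/dt > 0 only when V > 0.322/0.000908 = 355.
Without the predator, V → K = 555. Since 555 > 355, the predator can invade and persist.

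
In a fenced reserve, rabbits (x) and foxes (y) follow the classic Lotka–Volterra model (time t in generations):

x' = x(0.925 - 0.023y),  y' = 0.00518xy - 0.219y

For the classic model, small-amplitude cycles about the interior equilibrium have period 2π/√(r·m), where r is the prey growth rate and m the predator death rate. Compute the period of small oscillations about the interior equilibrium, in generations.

Here r = 0.925 and m = 0.219, so r·m = 0.203.
ω = √0.203 = 0.45 per generation, hence T = 2π/ω ≈ 14 generations.

T ≈ 14 generations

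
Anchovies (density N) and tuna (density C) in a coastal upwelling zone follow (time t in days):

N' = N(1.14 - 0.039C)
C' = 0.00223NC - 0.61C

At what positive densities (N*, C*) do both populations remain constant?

N* ≈ 274, C* ≈ 29.2

Set dC/dt = 0 with C > 0: 0.00223N - 0.61 = 0, so N* = 0.61/0.00223 = 274.
Set dN/dt = 0 with N > 0: 1.14 - 0.039C = 0, so C* = 1.14/0.039 = 29.2.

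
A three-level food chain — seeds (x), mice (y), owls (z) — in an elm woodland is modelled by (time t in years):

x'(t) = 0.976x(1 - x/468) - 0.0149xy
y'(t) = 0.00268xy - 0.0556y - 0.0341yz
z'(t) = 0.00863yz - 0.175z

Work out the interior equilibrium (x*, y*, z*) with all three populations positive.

From dz/dt = 0: 0.00863y* = 0.175, so y* = 20.3.
From dx/dt = 0: 0.976(1 - x*/468) = 0.0149·20.3, giving x* = 468·(1 - 0.31) = 323.
From dy/dt = 0: 0.00268·323 - 0.0556 = 0.0341z*, so z* = 0.81/0.0341 = 23.8.

x* ≈ 323, y* ≈ 20.3, z* ≈ 23.8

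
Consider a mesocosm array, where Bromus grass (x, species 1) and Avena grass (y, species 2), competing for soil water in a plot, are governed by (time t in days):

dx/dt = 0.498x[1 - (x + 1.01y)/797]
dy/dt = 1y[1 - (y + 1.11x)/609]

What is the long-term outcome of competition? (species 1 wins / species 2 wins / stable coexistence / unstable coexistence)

species 1 excludes species 2

Compare the nullcline intercepts: K1/α12 = 797/1.01 = 789 > K2 = 609; K2/α21 = 609/1.11 = 549 < K1 = 797.
Since the inequalities point opposite ways, species 1 can invade but species 2 cannot.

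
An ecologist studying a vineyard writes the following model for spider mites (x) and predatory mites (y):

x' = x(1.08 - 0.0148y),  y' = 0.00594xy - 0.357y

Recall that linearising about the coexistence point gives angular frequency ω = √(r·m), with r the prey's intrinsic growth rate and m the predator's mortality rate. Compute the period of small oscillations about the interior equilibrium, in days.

Here r = 1.08 and m = 0.357, so r·m = 0.386.
ω = √0.386 = 0.621 per day, hence T = 2π/ω ≈ 10.1 days.

T ≈ 10.1 days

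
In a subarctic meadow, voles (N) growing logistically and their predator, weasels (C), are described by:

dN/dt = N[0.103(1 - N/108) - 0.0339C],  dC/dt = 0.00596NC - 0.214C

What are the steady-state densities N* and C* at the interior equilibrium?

N* ≈ 35.9, C* ≈ 2.03

From dC/dt = 0 with C > 0: 0.00596N* = 0.214, so N* = 35.9.
Substitute into dN/dt = 0: 0.103(1 - 35.9/108) = 0.0339C*.
The bracket is 0.668, giving C* = 0.0688/0.0339 = 2.03.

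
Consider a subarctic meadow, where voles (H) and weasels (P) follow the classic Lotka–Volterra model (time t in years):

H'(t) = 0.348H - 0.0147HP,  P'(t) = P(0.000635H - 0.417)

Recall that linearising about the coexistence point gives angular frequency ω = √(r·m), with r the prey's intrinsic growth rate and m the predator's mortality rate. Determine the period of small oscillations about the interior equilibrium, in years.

Here r = 0.348 and m = 0.417, so r·m = 0.145.
ω = √0.145 = 0.381 per year, hence T = 2π/ω ≈ 16.5 years.

T ≈ 16.5 years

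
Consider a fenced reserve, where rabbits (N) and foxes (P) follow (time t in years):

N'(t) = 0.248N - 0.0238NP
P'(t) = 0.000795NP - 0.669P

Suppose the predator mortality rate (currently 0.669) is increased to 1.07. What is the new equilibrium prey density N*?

At the interior fixed point, setting dP/dt = 0 with P > 0 fixes N* = (predator death rate)/(NP coefficient) — independent of the other coefficients.
With the change, N* = 1.07/0.000795 = 1350; it rises from 842.

N* ≈ 1350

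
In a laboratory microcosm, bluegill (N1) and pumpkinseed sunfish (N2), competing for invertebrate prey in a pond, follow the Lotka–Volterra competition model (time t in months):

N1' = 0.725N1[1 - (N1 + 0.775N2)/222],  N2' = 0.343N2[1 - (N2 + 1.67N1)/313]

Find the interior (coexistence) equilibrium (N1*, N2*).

N1* ≈ 69.9, N2* ≈ 196

Setting both brackets to zero gives the nullclines N1 + 0.775N2 = 222 and 1.67N1 + N2 = 313.
Substituting N2 = 313 - 1.67N1 into the first: N1(1 - 0.775·1.67) = 222 - 0.775·313.
So N1* = -20.6/-0.294 = 69.9, and then N2* = 313 - 1.67·69.9 = 196.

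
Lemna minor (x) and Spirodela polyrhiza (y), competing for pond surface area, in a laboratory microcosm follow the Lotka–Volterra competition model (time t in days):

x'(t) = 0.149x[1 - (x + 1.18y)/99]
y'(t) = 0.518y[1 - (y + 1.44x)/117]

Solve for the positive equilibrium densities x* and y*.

x* ≈ 55.9, y* ≈ 36.6

Setting both brackets to zero gives the nullclines x + 1.18y = 99 and 1.44x + y = 117.
Substituting y = 117 - 1.44x into the first: x(1 - 1.18·1.44) = 99 - 1.18·117.
So x* = -39.1/-0.699 = 55.9, and then y* = 117 - 1.44·55.9 = 36.6.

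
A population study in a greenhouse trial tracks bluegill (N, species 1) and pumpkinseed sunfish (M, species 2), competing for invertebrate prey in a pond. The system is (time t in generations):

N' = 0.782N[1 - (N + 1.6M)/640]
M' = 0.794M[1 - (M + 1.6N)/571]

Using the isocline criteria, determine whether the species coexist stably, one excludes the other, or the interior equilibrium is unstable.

Compare the nullcline intercepts: K1/α12 = 640/1.6 = 400 < K2 = 571; K2/α21 = 571/1.6 = 357 < K1 = 640.
Since both are reversed, neither can invade when rare; the interior point is a saddle.

unstable coexistence (outcome depends on initial conditions)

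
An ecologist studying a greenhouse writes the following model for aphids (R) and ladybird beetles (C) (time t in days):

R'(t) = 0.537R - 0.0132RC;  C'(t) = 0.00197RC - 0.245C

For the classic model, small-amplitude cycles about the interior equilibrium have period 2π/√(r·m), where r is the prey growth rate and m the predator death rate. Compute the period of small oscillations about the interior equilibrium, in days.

Here r = 0.537 and m = 0.245, so r·m = 0.132.
ω = √0.132 = 0.363 per day, hence T = 2π/ω ≈ 17.3 days.

T ≈ 17.3 days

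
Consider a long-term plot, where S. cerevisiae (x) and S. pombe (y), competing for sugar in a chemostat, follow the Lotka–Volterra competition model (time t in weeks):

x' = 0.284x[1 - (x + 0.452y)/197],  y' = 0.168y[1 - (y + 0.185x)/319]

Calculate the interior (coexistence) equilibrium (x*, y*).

Setting both brackets to zero gives the nullclines x + 0.452y = 197 and 0.185x + y = 319.
Substituting y = 319 - 0.185x into the first: x(1 - 0.452·0.185) = 197 - 0.452·319.
So x* = 52.8/0.916 = 57.6, and then y* = 319 - 0.185·57.6 = 308.

x* ≈ 57.6, y* ≈ 308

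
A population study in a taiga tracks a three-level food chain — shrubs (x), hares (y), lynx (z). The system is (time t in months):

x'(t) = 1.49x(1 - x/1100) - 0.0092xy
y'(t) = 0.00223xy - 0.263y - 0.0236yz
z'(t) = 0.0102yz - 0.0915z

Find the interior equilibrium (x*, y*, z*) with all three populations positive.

From dz/dt = 0: 0.0102y* = 0.0915, so y* = 8.97.
From dx/dt = 0: 1.49(1 - x*/1100) = 0.0092·8.97, giving x* = 1100·(1 - 0.0554) = 1040.
From dy/dt = 0: 0.00223·1040 - 0.263 = 0.0236z*, so z* = 2.05/0.0236 = 87.

x* ≈ 1040, y* ≈ 8.97, z* ≈ 87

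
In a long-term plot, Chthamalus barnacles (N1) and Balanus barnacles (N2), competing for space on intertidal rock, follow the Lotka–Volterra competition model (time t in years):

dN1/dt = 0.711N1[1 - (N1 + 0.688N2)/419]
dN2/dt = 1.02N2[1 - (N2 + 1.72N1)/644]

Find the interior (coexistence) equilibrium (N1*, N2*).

Setting both brackets to zero gives the nullclines N1 + 0.688N2 = 419 and 1.72N1 + N2 = 644.
Substituting N2 = 644 - 1.72N1 into the first: N1(1 - 0.688·1.72) = 419 - 0.688·644.
So N1* = -24.1/-0.183 = 131, and then N2* = 644 - 1.72·131 = 418.

N1* ≈ 131, N2* ≈ 418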